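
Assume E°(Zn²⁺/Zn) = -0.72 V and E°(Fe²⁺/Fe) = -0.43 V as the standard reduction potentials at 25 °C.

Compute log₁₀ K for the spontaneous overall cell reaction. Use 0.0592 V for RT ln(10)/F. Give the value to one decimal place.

Cathode: Fe²⁺/Fe; anode: Zn²⁺/Zn. E°cell = +0.29 V, n = 2.
log K = nE°cell / 0.0592 = (2)(+0.29) / 0.0592 = 9.8.

9.8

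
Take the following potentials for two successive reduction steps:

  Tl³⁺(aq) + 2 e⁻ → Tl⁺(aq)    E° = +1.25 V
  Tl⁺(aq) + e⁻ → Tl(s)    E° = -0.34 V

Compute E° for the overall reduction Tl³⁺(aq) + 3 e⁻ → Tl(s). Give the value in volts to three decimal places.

+0.720 V

Since ΔG° = −nFE° is additive over sequential reductions, n₃E°₃ = n₁E°₁ + n₂E°₂.
E°₃ = (2×+1.25 + 1×-0.34) / 3 = (+2.160) / 3 = +0.720 V.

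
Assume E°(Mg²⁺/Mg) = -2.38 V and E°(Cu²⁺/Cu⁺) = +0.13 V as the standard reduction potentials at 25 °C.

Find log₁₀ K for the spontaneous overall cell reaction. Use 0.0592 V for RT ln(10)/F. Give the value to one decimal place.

84.8

Cathode: Cu²⁺/Cu⁺; anode: Mg²⁺/Mg. E°cell = +2.51 V, n = 2.
log K = nE°cell / 0.0592 = (2)(+2.51) / 0.0592 = 84.8.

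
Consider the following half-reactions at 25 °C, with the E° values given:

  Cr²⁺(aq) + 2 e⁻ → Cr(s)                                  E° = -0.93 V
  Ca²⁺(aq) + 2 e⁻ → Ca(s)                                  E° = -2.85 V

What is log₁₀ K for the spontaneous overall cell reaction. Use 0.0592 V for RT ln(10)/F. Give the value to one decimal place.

Cathode: Cr²⁺/Cr; anode: Ca²⁺/Ca. E°cell = +1.92 V, n = 2.
log K = nE°cell / 0.0592 = (2)(+1.92) / 0.0592 = 64.9.

64.9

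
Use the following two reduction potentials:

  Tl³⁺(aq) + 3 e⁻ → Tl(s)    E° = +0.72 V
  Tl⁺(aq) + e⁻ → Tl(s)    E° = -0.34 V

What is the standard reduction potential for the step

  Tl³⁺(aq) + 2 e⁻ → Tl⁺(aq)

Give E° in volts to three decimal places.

+1.250 V

Sequential free energies add, so n₃E°₃ = n₁E°₁ + n₂E°₂.
With n₃ = 3, and the known step contributing 1×(-0.34) V, the unknown satisfies 2·E° = 3×(+0.72) − 1×(-0.34) = +2.500.
E° = +2.500 / 2 = +1.250 V.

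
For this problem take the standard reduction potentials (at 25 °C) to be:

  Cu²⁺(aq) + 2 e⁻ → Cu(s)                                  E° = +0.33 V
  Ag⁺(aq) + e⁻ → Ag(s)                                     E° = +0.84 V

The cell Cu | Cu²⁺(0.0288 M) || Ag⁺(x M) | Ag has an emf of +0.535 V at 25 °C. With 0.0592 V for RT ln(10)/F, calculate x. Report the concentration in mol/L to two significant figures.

Ag⁺/Ag is the cathode, Cu²⁺/Cu the anode: E°cell = +0.51 V, n = 2.
Overall reaction: 2 Ag⁺(aq) + Cu(s) → 2 Ag(s) + Cu²⁺(aq); Q = [Cu²⁺]^1/[Ag⁺]^2.
From E = E° − (0.0592/n) log Q: log Q = (E° − E)·n/0.0592 = (+0.51 − (+0.535))·2/0.0592 = -0.8446.
So 2·log[Ag⁺] = 1·log(0.0288) − log Q = -1.5406 − (-0.8446) = -0.6960; log[Ag⁺] = -0.6960 / 2 = -0.3480; [Ag⁺] = 10^(-0.3480) ≈ 0.45 M.

0.45 M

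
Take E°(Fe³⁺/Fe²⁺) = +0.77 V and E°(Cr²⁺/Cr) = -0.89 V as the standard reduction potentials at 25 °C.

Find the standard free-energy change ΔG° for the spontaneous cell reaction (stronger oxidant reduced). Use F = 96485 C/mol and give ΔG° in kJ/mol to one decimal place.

Fe³⁺/Fe²⁺ (E° = +0.77 V) is the cathode; Cr²⁺/Cr (E° = -0.89 V) is the anode, so E°cell = +1.66 V.
Balancing electrons gives n = 2 (lcm of 1 and 2).
ΔG° = −nFE° = −(2)(96485)(+1.66) = -320,330 J = -320.3 kJ/mol.

-320.3 kJ/mol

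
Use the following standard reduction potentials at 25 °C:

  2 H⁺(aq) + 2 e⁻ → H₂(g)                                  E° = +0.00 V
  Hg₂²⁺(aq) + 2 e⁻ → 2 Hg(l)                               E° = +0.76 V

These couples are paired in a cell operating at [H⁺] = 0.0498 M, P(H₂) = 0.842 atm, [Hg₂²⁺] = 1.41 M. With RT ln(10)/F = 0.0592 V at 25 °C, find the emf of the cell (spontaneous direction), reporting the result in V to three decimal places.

+0.839 V

Hg₂²⁺/Hg is the cathode (higher E°), H⁺/H₂ the anode: E°cell = +0.76 − (+0.00) = +0.76 V, n = 2.
Overall: Hg₂²⁺(aq) + H₂(g) → 2 Hg(l) + 2 H⁺(aq)
Q = [H⁺]^2 / ([Hg₂²⁺]·P(H₂)); log Q = -2.680.
E = E° − (0.0592/n) log Q = +0.76 − (0.0592/2)(-2.680) = +0.839 V.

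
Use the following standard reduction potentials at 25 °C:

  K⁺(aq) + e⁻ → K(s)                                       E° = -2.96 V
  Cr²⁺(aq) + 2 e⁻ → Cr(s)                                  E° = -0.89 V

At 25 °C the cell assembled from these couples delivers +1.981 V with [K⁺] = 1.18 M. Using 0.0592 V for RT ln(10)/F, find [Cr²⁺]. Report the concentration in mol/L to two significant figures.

Cr²⁺/Cr is the cathode, K⁺/K the anode: E°cell = +2.07 V, n = 2.
Overall reaction: Cr²⁺(aq) + 2 K(s) → Cr(s) + 2 K⁺(aq); Q = [K⁺]^2/[Cr²⁺]^1.
From E = E° − (0.0592/n) log Q: log Q = (E° − E)·n/0.0592 = (+2.07 − (+1.981))·2/0.0592 = 3.0068.
So 1·log[Cr²⁺] = 2·log(1.18) − log Q = 0.1438 − (3.0068) = -2.8630; [Cr²⁺] = 10^(-2.8630) ≈ 0.0014 M.

0.0014 M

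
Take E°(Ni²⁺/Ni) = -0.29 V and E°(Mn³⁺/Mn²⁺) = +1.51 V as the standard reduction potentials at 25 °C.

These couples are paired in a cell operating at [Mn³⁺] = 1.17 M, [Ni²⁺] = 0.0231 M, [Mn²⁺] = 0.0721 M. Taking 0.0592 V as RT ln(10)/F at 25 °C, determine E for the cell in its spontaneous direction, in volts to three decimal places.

+1.920 V

Mn³⁺/Mn²⁺ is the cathode (higher E°), Ni²⁺/Ni the anode: E°cell = +1.51 − (-0.29) = +1.80 V, n = 2.
Overall: 2 Mn³⁺(aq) + Ni(s) → 2 Mn²⁺(aq) + Ni²⁺(aq)
Q = [Mn²⁺]^2·[Ni²⁺] / ([Mn³⁺]^2); log Q = -4.057.
E = E° − (0.0592/n) log Q = +1.80 − (0.0592/2)(-4.057) = +1.920 V.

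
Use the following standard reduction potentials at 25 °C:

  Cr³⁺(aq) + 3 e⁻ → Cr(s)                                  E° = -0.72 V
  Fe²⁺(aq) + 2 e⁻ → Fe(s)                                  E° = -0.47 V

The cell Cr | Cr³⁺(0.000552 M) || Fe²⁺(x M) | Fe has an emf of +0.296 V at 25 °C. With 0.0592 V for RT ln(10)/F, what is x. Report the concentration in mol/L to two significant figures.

0.24 M

Fe²⁺/Fe is the cathode, Cr³⁺/Cr the anode: E°cell = +0.25 V, n = 6.
Overall reaction: 3 Fe²⁺(aq) + 2 Cr(s) → 3 Fe(s) + 2 Cr³⁺(aq); Q = [Cr³⁺]^2/[Fe²⁺]^3.
From E = E° − (0.0592/n) log Q: log Q = (E° − E)·n/0.0592 = (+0.25 − (+0.296))·6/0.0592 = -4.6622.
So 3·log[Fe²⁺] = 2·log(0.000552) − log Q = -6.5161 − (-4.6622) = -1.8539; log[Fe²⁺] = -1.8539 / 3 = -0.6180; [Fe²⁺] = 10^(-0.6180) ≈ 0.24 M.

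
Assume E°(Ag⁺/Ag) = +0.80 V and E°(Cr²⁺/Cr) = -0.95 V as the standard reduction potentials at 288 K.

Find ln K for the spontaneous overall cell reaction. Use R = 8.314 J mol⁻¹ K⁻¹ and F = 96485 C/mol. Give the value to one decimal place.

141.0

Cathode: Ag⁺/Ag; anode: Cr²⁺/Cr. E°cell = (+0.80) − (-0.95) = +1.75 V, with n = 2.
ΔG° = −nFE° = −RT ln K, so ln K = nFE°/(RT) = (2)(96485)(+1.75) / ((8.314)(288)) = 141.034.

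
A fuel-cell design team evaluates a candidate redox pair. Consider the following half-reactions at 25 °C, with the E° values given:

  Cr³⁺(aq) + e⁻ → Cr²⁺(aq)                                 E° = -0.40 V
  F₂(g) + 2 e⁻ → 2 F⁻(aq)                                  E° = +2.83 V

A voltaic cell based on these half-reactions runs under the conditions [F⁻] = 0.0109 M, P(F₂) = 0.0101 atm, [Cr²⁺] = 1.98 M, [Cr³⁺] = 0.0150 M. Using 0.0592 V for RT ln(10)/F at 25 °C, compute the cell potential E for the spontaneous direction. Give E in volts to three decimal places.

+3.413 V

F₂/F⁻ is the cathode (higher E°), Cr³⁺/Cr²⁺ the anode: E°cell = +2.83 − (-0.40) = +3.23 V, n = 2.
Overall: F₂(g) + 2 Cr²⁺(aq) → 2 F⁻(aq) + 2 Cr³⁺(aq)
Q = [F⁻]^2·[Cr³⁺]^2 / (P(F₂)·[Cr²⁺]^2); log Q = -6.171.
E = E° − (0.0592/n) log Q = +3.23 − (0.0592/2)(-6.171) = +3.413 V.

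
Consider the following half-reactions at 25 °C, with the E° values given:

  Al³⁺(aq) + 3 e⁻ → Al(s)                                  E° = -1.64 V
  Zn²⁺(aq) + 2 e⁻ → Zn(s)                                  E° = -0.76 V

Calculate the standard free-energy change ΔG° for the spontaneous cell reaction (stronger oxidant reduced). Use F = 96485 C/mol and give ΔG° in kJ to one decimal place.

-509.4 kJ

Zn²⁺/Zn (E° = -0.76 V) is the cathode; Al³⁺/Al (E° = -1.64 V) is the anode, so E°cell = +0.88 V.
Balancing electrons gives n = 6 (lcm of 2 and 3).
ΔG° = −nFE° = −(6)(96485)(+0.88) = -509,441 J = -509.4 kJ.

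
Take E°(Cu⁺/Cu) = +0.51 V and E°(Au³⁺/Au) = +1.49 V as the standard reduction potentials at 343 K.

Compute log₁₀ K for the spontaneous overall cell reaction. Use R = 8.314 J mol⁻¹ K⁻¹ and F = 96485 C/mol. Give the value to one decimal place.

43.2

Cathode: Au³⁺/Au; anode: Cu⁺/Cu. E°cell = (+1.49) − (+0.51) = +0.98 V, with n = 3.
ΔG° = −nFE° = −RT ln K, so ln K = nFE°/(RT) = (3)(96485)(+0.98) / ((8.314)(343)) = 99.472.
log₁₀ K = 99.472 / ln 10 = 43.2.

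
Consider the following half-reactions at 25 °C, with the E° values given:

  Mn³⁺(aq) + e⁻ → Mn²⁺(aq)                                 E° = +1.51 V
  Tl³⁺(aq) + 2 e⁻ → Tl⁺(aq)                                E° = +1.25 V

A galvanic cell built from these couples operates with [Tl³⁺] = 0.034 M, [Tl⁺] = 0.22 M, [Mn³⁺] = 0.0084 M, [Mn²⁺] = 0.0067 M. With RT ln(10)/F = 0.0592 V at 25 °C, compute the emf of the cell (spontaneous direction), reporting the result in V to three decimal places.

Mn³⁺/Mn²⁺ is the cathode (higher E°), Tl³⁺/Tl⁺ the anode: E°cell = +1.51 − (+1.25) = +0.26 V, n = 2.
Overall: 2 Mn³⁺(aq) + Tl⁺(aq) → 2 Mn²⁺(aq) + Tl³⁺(aq)
Q = [Mn²⁺]^2·[Tl³⁺] / ([Mn³⁺]^2·[Tl⁺]); log Q = -1.007.
E = E° − (0.0592/n) log Q = +0.26 − (0.0592/2)(-1.007) = +0.290 V.

+0.290 V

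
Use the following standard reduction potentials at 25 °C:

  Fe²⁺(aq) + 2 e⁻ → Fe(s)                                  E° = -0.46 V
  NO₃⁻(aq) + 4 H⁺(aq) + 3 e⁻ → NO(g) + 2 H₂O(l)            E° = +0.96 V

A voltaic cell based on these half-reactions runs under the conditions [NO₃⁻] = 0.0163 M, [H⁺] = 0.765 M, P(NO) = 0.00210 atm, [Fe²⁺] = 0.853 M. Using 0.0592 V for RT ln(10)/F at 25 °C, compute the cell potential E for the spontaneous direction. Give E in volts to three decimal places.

+1.430 V

NO₃⁻/NO is the cathode (higher E°), Fe²⁺/Fe the anode: E°cell = +0.96 − (-0.46) = +1.42 V, n = 6.
Overall: 2 NO₃⁻(aq) + 8 H⁺(aq) + 3 Fe(s) → 2 NO(g) + 4 H₂O(l) + 3 Fe²⁺(aq)
Q = P(NO)^2·[Fe²⁺]^3 / ([NO₃⁻]^2·[H⁺]^8); log Q = -1.056.
E = E° − (0.0592/n) log Q = +1.42 − (0.0592/6)(-1.056) = +1.430 V.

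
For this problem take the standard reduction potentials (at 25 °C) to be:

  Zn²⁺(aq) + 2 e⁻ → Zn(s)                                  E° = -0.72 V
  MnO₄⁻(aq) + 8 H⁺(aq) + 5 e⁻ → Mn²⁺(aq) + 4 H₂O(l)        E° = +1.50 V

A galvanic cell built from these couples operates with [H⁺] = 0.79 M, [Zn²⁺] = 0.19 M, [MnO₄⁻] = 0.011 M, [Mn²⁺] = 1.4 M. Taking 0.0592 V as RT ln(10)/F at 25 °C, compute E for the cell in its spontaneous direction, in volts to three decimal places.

MnO₄⁻/Mn²⁺ is the cathode (higher E°), Zn²⁺/Zn the anode: E°cell = +1.50 − (-0.72) = +2.22 V, n = 10.
Overall: 2 MnO₄⁻(aq) + 16 H⁺(aq) + 5 Zn(s) → 2 Mn²⁺(aq) + 8 H₂O(l) + 5 Zn²⁺(aq)
Q = [Mn²⁺]^2·[Zn²⁺]^5 / ([MnO₄⁻]^2·[H⁺]^16); log Q = 2.241.
E = E° − (0.0592/n) log Q = +2.22 − (0.0592/10)(2.241) = +2.207 V.

+2.207 V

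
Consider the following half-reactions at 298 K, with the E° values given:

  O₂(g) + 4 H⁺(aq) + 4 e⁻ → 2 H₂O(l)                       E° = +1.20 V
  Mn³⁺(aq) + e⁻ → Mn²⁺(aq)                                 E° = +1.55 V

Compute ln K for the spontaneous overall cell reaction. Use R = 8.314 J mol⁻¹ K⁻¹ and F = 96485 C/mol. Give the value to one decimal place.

54.5

Cathode: Mn³⁺/Mn²⁺; anode: O₂/H₂O. E°cell = (+1.55) − (+1.20) = +0.35 V, with n = 4.
ΔG° = −nFE° = −RT ln K, so ln K = nFE°/(RT) = (4)(96485)(+0.35) / ((8.314)(298)) = 54.521.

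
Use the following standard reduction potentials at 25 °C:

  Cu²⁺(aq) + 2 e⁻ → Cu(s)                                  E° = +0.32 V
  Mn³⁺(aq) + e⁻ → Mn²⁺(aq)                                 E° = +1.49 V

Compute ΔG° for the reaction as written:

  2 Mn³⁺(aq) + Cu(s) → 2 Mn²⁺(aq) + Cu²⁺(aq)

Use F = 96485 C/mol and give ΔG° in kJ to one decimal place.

As written, Mn³⁺/Mn²⁺ is reduced (cathode) and Cu²⁺/Cu is oxidised (anode), so E°cell = (+1.49) − (+0.32) = +1.17 V.
Balancing electrons gives n = 2.
ΔG° = −nFE° = −(2)(96485)(+1.17) = -225,775 J = -225.8 kJ.

-225.8 kJ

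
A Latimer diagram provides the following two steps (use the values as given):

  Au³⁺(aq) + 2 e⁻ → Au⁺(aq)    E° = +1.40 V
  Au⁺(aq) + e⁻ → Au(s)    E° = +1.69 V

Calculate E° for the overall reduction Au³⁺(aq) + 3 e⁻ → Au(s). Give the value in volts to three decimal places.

Since ΔG° = −nFE° is additive over sequential reductions, n₃E°₃ = n₁E°₁ + n₂E°₂.
E°₃ = (2×+1.40 + 1×+1.69) / 3 = (+4.490) / 3 = +1.497 V.

+1.497 V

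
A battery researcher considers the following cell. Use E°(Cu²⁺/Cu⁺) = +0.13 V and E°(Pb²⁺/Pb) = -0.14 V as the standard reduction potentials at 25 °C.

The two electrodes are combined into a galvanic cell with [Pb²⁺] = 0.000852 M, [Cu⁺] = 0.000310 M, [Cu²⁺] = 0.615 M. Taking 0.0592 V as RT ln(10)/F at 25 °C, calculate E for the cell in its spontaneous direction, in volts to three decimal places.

Cu²⁺/Cu⁺ is the cathode (higher E°), Pb²⁺/Pb the anode: E°cell = +0.13 − (-0.14) = +0.27 V, n = 2.
Overall: 2 Cu²⁺(aq) + Pb(s) → 2 Cu⁺(aq) + Pb²⁺(aq)
Q = [Cu⁺]^2·[Pb²⁺] / ([Cu²⁺]^2); log Q = -9.665.
E = E° − (0.0592/n) log Q = +0.27 − (0.0592/2)(-9.665) = +0.556 V.

+0.556 V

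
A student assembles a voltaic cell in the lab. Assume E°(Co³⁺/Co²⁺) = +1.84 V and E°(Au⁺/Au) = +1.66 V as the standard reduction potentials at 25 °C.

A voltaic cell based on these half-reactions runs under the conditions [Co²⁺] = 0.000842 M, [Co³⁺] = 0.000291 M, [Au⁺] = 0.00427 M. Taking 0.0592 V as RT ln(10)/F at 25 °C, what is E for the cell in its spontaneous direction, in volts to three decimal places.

+0.293 V

Co³⁺/Co²⁺ is the cathode (higher E°), Au⁺/Au the anode: E°cell = +1.84 − (+1.66) = +0.18 V, n = 1.
Overall: Co³⁺(aq) + Au(s) → Co²⁺(aq) + Au⁺(aq)
Q = [Co²⁺]·[Au⁺] / ([Co³⁺]); log Q = -1.908.
E = E° − (0.0592/n) log Q = +0.18 − (0.0592/1)(-1.908) = +0.293 V.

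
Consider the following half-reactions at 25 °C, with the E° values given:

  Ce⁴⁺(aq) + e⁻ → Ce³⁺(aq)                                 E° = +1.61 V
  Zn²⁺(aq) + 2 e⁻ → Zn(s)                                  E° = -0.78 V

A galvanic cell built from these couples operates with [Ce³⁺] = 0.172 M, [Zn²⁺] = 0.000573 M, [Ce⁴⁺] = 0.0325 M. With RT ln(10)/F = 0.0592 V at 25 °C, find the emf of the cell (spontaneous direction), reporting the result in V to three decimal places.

+2.443 V

Ce⁴⁺/Ce³⁺ is the cathode (higher E°), Zn²⁺/Zn the anode: E°cell = +1.61 − (-0.78) = +2.39 V, n = 2.
Overall: 2 Ce⁴⁺(aq) + Zn(s) → 2 Ce³⁺(aq) + Zn²⁺(aq)
Q = [Ce³⁺]^2·[Zn²⁺] / ([Ce⁴⁺]^2); log Q = -1.795.
E = E° − (0.0592/n) log Q = +2.39 − (0.0592/2)(-1.795) = +2.443 V.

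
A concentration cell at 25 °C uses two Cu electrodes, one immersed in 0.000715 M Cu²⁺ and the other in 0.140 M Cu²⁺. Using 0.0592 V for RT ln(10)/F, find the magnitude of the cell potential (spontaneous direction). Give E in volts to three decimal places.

+0.068 V

For a concentration cell E°cell = 0. The 0.140 M side is the cathode (reduction is favoured where [Cu²⁺] is higher).
With n = 2, E = −(0.0592/2) log([Cu²⁺]ₐₙ/[Cu²⁺]꜀ₐₜ) = −(0.0592/2) log(0.000715/0.14) = −(0.0592/2)(-2.292) = +0.068 V.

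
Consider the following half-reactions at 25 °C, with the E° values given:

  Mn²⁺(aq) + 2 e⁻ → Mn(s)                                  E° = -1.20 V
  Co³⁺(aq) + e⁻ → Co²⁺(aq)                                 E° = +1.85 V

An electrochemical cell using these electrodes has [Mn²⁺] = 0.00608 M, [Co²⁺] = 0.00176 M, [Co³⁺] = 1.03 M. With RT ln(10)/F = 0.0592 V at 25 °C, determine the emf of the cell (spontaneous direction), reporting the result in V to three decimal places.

Co³⁺/Co²⁺ is the cathode (higher E°), Mn²⁺/Mn the anode: E°cell = +1.85 − (-1.20) = +3.05 V, n = 2.
Overall: 2 Co³⁺(aq) + Mn(s) → 2 Co²⁺(aq) + Mn²⁺(aq)
Q = [Co²⁺]^2·[Mn²⁺] / ([Co³⁺]^2); log Q = -7.751.
E = E° − (0.0592/n) log Q = +3.05 − (0.0592/2)(-7.751) = +3.279 V.

+3.279 V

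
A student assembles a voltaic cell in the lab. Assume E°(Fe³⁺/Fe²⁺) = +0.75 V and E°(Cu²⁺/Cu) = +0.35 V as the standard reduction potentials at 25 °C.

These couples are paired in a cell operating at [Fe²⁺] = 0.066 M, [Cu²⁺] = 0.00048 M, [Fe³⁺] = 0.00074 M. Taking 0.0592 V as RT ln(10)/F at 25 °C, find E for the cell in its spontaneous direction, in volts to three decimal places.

+0.383 V

Fe³⁺/Fe²⁺ is the cathode (higher E°), Cu²⁺/Cu the anode: E°cell = +0.75 − (+0.35) = +0.40 V, n = 2.
Overall: 2 Fe³⁺(aq) + Cu(s) → 2 Fe²⁺(aq) + Cu²⁺(aq)
Q = [Fe²⁺]^2·[Cu²⁺] / ([Fe³⁺]^2); log Q = 0.582.
E = E° − (0.0592/n) log Q = +0.40 − (0.0592/2)(0.582) = +0.383 V.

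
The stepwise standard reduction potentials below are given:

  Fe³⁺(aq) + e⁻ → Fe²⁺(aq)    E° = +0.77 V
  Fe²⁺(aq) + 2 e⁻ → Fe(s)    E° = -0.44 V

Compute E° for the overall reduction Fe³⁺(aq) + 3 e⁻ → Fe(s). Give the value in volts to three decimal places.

-0.037 V

Standard free energies of sequential steps add: ΔG°₃ = ΔG°₁ + ΔG°₂, so n₃E°₃ = n₁E°₁ + n₂E°₂.
E°₃ = (1×+0.77 + 2×-0.44) / 3 = (-0.110) / 3 = -0.037 V.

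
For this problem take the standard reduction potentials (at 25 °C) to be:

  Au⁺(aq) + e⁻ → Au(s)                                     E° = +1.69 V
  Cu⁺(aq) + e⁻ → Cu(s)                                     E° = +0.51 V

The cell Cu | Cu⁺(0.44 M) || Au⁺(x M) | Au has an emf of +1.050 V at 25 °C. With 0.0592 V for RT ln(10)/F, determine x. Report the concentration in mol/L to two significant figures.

Au⁺/Au is the cathode, Cu⁺/Cu the anode: E°cell = +1.18 V, n = 1.
Overall reaction: Au⁺(aq) + Cu(s) → Au(s) + Cu⁺(aq); Q = [Cu⁺]^1/[Au⁺]^1.
From E = E° − (0.0592/n) log Q: log Q = (E° − E)·n/0.0592 = (+1.18 − (+1.050))·1/0.0592 = 2.1959.
So 1·log[Au⁺] = 1·log(0.44) − log Q = -0.3565 − (2.1959) = -2.5524; [Au⁺] = 10^(-2.5524) ≈ 0.0028 M.

0.0028 M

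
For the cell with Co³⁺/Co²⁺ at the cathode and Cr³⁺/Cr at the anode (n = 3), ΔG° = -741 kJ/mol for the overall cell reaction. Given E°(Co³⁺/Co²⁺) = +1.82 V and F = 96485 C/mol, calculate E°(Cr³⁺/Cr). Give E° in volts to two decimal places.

-0.74 V

E°cell = −ΔG°/(nF) = −(-741×10³)/((3)(96485)) = +2.560 V.
Since Co³⁺/Co²⁺ is the cathode and Cr³⁺/Cr the anode, E°cell = E°(Co³⁺/Co²⁺) − E°(Cr³⁺/Cr).
So E°(Cr³⁺/Cr) = E°(Co³⁺/Co²⁺) − E°cell = (+1.82) − (+2.560) = -0.74 V.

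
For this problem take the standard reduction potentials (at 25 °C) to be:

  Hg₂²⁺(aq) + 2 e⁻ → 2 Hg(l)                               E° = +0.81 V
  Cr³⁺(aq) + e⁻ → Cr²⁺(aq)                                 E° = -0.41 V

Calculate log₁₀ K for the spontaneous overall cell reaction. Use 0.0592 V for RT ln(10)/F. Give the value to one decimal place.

41.2

Cathode: Hg₂²⁺/Hg; anode: Cr³⁺/Cr²⁺. E°cell = +1.22 V, n = 2.
log K = nE°cell / 0.0592 = (2)(+1.22) / 0.0592 = 41.2.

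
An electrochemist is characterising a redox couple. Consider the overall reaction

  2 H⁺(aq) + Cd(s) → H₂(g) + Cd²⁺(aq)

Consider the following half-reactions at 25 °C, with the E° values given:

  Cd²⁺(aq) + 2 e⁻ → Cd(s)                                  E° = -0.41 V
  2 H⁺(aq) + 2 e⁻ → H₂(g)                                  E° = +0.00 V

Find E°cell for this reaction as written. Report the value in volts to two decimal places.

+0.41 V

The H⁺/H₂ couple has the higher reduction potential, so it is the cathode; Cd²⁺/Cd is oxidised at the anode.
E°cell = E°(cathode) − E°(anode) = (+0.00) − (-0.41) = +0.41 V.
Since E°cell > 0, the reaction is spontaneous under standard conditions.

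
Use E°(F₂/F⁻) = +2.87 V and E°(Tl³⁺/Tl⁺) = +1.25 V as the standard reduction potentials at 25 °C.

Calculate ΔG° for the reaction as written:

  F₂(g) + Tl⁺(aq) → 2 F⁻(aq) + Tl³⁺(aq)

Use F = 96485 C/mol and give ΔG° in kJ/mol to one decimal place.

As written, F₂/F⁻ is reduced (cathode) and Tl³⁺/Tl⁺ is oxidised (anode), so E°cell = (+2.87) − (+1.25) = +1.62 V.
Balancing electrons gives n = 2.
ΔG° = −nFE° = −(2)(96485)(+1.62) = -312,611 J = -312.6 kJ/mol.

-312.6 kJ/mol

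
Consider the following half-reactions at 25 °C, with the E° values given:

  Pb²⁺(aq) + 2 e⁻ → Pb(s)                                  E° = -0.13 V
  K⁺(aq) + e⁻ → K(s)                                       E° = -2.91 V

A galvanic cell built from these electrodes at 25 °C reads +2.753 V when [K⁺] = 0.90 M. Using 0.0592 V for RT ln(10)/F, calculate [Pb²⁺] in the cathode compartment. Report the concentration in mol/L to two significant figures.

Pb²⁺/Pb is the cathode, K⁺/K the anode: E°cell = +2.78 V, n = 2.
Overall reaction: Pb²⁺(aq) + 2 K(s) → Pb(s) + 2 K⁺(aq); Q = [K⁺]^2/[Pb²⁺]^1.
From E = E° − (0.0592/n) log Q: log Q = (E° − E)·n/0.0592 = (+2.78 − (+2.753))·2/0.0592 = 0.9122.
So 1·log[Pb²⁺] = 2·log(0.9) − log Q = -0.0915 − (0.9122) = -1.0037; [Pb²⁺] = 10^(-1.0037) ≈ 0.099 M.

0.099 M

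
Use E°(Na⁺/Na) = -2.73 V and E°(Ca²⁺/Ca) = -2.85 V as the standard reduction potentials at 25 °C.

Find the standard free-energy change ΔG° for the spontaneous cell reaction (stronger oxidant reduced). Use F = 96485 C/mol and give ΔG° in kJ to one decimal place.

Na⁺/Na (E° = -2.73 V) is the cathode; Ca²⁺/Ca (E° = -2.85 V) is the anode, so E°cell = +0.12 V.
Balancing electrons gives n = 2 (lcm of 1 and 2).
ΔG° = −nFE° = −(2)(96485)(+0.12) = -23,156 J = -23.2 kJ.

-23.2 kJ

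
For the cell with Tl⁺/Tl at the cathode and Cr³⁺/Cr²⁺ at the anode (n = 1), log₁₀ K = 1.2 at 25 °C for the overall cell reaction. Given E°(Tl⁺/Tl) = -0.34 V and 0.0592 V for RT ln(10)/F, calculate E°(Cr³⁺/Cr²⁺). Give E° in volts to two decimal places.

E°cell = (0.0592/n)·log K = (0.0592/1)(1.2) = +0.071 V.
Since Tl⁺/Tl is the cathode and Cr³⁺/Cr²⁺ the anode, E°cell = E°(Tl⁺/Tl) − E°(Cr³⁺/Cr²⁺).
So E°(Cr³⁺/Cr²⁺) = E°(Tl⁺/Tl) − E°cell = (-0.34) − (+0.071) = -0.41 V.

-0.41 V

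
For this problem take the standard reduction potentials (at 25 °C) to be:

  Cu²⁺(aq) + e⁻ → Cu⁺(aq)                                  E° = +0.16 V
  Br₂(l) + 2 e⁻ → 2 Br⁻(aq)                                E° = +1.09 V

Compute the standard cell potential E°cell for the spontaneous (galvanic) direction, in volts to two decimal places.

+0.93 V

The Br₂/Br⁻ couple has the higher reduction potential, so it is the cathode; Cu²⁺/Cu⁺ is oxidised at the anode.
E°cell = E°(cathode) − E°(anode) = (+1.09) − (+0.16) = +0.93 V.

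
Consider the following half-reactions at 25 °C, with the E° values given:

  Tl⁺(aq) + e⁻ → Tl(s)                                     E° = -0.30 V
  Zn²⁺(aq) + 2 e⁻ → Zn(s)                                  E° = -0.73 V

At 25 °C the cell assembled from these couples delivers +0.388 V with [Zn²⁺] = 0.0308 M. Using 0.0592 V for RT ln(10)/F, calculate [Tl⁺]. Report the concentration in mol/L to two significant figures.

0.034 M

Tl⁺/Tl is the cathode, Zn²⁺/Zn the anode: E°cell = +0.43 V, n = 2.
Overall reaction: 2 Tl⁺(aq) + Zn(s) → 2 Tl(s) + Zn²⁺(aq); Q = [Zn²⁺]^1/[Tl⁺]^2.
From E = E° − (0.0592/n) log Q: log Q = (E° − E)·n/0.0592 = (+0.43 − (+0.388))·2/0.0592 = 1.4189.
So 2·log[Tl⁺] = 1·log(0.0308) − log Q = -1.5114 − (1.4189) = -2.9303; log[Tl⁺] = -2.9303 / 2 = -1.4651; [Tl⁺] = 10^(-1.4651) ≈ 0.034 M.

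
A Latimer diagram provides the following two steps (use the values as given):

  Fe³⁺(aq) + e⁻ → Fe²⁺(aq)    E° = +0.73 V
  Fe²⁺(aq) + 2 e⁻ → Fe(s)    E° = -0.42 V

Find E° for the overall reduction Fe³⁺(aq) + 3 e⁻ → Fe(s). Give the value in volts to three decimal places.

-0.037 V

Standard free energies of sequential steps add: ΔG°₃ = ΔG°₁ + ΔG°₂, so n₃E°₃ = n₁E°₁ + n₂E°₂.
E°₃ = (1×+0.73 + 2×-0.42) / 3 = (-0.110) / 3 = -0.037 V.
E° values themselves are not directly additive — weighting by electron count is essential.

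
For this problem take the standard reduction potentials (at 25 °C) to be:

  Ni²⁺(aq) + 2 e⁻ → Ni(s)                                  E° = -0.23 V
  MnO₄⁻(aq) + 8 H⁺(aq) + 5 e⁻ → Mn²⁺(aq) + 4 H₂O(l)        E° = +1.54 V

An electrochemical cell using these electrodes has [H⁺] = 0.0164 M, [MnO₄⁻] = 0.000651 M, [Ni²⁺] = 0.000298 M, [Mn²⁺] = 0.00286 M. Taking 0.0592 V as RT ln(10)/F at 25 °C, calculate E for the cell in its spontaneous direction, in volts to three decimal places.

MnO₄⁻/Mn²⁺ is the cathode (higher E°), Ni²⁺/Ni the anode: E°cell = +1.54 − (-0.23) = +1.77 V, n = 10.
Overall: 2 MnO₄⁻(aq) + 16 H⁺(aq) + 5 Ni(s) → 2 Mn²⁺(aq) + 8 H₂O(l) + 5 Ni²⁺(aq)
Q = [Mn²⁺]^2·[Ni²⁺]^5 / ([MnO₄⁻]^2·[H⁺]^16); log Q = 12.219.
E = E° − (0.0592/n) log Q = +1.77 − (0.0592/10)(12.219) = +1.698 V.

+1.698 V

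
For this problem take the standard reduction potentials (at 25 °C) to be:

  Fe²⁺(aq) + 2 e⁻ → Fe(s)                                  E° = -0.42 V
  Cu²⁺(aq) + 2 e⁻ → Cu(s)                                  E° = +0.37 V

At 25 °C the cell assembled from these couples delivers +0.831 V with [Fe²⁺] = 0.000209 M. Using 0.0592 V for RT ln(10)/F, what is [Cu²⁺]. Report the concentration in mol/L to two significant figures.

Cu²⁺/Cu is the cathode, Fe²⁺/Fe the anode: E°cell = +0.79 V, n = 2.
Overall reaction: Cu²⁺(aq) + Fe(s) → Cu(s) + Fe²⁺(aq); Q = [Fe²⁺]^1/[Cu²⁺]^1.
From E = E° − (0.0592/n) log Q: log Q = (E° − E)·n/0.0592 = (+0.79 − (+0.831))·2/0.0592 = -1.3851.
So 1·log[Cu²⁺] = 1·log(0.000209) − log Q = -3.6799 − (-1.3851) = -2.2948; [Cu²⁺] = 10^(-2.2948) ≈ 0.0051 M.

0.0051 M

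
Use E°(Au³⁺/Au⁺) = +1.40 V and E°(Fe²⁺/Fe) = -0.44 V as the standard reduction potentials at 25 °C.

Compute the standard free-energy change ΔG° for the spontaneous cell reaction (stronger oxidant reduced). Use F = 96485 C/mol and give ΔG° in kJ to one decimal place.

Au³⁺/Au⁺ (E° = +1.40 V) is the cathode; Fe²⁺/Fe (E° = -0.44 V) is the anode, so E°cell = +1.84 V.
Balancing electrons gives n = 2 (lcm of 2 and 2).
ΔG° = −nFE° = −(2)(96485)(+1.84) = -355,065 J = -355.1 kJ.

-355.1 kJ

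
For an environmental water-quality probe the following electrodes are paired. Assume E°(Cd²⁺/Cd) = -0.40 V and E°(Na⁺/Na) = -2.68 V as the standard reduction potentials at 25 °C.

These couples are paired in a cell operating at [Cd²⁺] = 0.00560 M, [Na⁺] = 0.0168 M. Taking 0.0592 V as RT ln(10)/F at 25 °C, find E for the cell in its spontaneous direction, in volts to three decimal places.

+2.318 V

Cd²⁺/Cd is the cathode (higher E°), Na⁺/Na the anode: E°cell = -0.40 − (-2.68) = +2.28 V, n = 2.
Overall: Cd²⁺(aq) + 2 Na(s) → Cd(s) + 2 Na⁺(aq)
Q = [Na⁺]^2 / ([Cd²⁺]); log Q = -1.298.
E = E° − (0.0592/n) log Q = +2.28 − (0.0592/2)(-1.298) = +2.318 V.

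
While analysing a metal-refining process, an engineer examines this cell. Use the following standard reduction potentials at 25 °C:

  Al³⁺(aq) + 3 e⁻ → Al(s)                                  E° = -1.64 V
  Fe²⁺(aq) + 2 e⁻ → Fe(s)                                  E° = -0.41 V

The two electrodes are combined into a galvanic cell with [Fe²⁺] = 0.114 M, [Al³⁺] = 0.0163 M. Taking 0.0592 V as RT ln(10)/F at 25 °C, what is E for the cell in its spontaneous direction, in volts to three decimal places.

+1.237 V

Fe²⁺/Fe is the cathode (higher E°), Al³⁺/Al the anode: E°cell = -0.41 − (-1.64) = +1.23 V, n = 6.
Overall: 3 Fe²⁺(aq) + 2 Al(s) → 3 Fe(s) + 2 Al³⁺(aq)
Q = [Al³⁺]^2 / ([Fe²⁺]^3); log Q = -0.746.
E = E° − (0.0592/n) log Q = +1.23 − (0.0592/6)(-0.746) = +1.237 V.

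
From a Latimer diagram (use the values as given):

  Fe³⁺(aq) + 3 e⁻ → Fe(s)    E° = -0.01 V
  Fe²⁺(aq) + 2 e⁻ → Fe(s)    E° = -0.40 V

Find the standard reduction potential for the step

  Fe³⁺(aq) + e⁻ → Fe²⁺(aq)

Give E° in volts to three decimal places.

+0.770 V

Sequential free energies add, so n₃E°₃ = n₁E°₁ + n₂E°₂.
With n₃ = 3, and the known step contributing 2×(-0.40) V, the unknown satisfies 1·E° = 3×(-0.01) − 2×(-0.40) = +0.770.
E° = +0.770 / 1 = +0.770 V.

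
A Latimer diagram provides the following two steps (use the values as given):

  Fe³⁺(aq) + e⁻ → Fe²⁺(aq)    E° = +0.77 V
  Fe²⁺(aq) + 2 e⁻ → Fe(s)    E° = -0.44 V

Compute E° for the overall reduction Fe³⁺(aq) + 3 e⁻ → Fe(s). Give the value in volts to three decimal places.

-0.037 V

Adding the free-energy changes (−nFE°) of the two steps gives −n₃FE°₃ = −n₁FE°₁ − n₂FE°₂.
E°₃ = (1×+0.77 + 2×-0.44) / 3 = (-0.110) / 3 = -0.037 V.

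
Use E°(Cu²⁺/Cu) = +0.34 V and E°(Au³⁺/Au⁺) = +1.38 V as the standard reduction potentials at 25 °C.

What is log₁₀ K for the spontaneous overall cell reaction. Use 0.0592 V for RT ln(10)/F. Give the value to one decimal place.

35.1

Cathode: Au³⁺/Au⁺; anode: Cu²⁺/Cu. E°cell = +1.04 V, n = 2.
log K = nE°cell / 0.0592 = (2)(+1.04) / 0.0592 = 35.1.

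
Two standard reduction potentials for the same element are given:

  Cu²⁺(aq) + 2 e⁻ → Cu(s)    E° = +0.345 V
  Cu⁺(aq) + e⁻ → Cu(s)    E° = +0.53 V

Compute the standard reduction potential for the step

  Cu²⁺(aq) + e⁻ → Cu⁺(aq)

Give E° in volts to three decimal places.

+0.160 V

Sequential free energies add, so n₃E°₃ = n₁E°₁ + n₂E°₂.
With n₃ = 2, and the known step contributing 1×(+0.53) V, the unknown satisfies 1·E° = 2×(+0.345) − 1×(+0.53) = +0.160.
E° = +0.160 / 1 = +0.160 V.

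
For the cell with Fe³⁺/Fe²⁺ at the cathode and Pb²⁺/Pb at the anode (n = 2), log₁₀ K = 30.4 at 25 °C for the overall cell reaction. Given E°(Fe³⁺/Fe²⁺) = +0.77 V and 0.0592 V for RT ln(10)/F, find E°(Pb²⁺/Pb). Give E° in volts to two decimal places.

E°cell = (0.0592/n)·log K = (0.0592/2)(30.4) = +0.900 V.
Since Fe³⁺/Fe²⁺ is the cathode and Pb²⁺/Pb the anode, E°cell = E°(Fe³⁺/Fe²⁺) − E°(Pb²⁺/Pb).
So E°(Pb²⁺/Pb) = E°(Fe³⁺/Fe²⁺) − E°cell = (+0.77) − (+0.900) = -0.13 V.

-0.13 V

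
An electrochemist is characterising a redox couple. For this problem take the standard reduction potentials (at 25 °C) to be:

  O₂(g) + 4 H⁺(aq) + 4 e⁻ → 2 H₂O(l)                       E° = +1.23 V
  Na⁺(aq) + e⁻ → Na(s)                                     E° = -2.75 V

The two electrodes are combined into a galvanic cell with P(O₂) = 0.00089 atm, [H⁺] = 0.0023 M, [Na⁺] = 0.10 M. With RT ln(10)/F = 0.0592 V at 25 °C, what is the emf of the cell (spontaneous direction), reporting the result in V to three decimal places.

+3.838 V

O₂/H₂O is the cathode (higher E°), Na⁺/Na the anode: E°cell = +1.23 − (-2.75) = +3.98 V, n = 4.
Overall: O₂(g) + 4 H⁺(aq) + 4 Na(s) → 2 H₂O(l) + 4 Na⁺(aq)
Q = [Na⁺]^4 / (P(O₂)·[H⁺]^4); log Q = 9.604.
E = E° − (0.0592/n) log Q = +3.98 − (0.0592/4)(9.604) = +3.838 V.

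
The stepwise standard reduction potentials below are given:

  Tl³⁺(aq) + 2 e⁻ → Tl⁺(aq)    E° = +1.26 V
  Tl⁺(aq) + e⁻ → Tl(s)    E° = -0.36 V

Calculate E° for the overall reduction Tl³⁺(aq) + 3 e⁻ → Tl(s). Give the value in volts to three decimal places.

+0.720 V

Adding the free-energy changes (−nFE°) of the two steps gives −n₃FE°₃ = −n₁FE°₁ − n₂FE°₂.
E°₃ = (2×+1.26 + 1×-0.36) / 3 = (+2.160) / 3 = +0.720 V.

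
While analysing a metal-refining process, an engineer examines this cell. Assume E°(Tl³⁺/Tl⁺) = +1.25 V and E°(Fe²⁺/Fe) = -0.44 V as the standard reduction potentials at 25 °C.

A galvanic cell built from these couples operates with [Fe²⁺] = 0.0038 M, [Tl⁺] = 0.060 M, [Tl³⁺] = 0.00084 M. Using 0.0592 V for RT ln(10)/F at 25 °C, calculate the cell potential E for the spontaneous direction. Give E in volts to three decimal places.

Tl³⁺/Tl⁺ is the cathode (higher E°), Fe²⁺/Fe the anode: E°cell = +1.25 − (-0.44) = +1.69 V, n = 2.
Overall: Tl³⁺(aq) + Fe(s) → Tl⁺(aq) + Fe²⁺(aq)
Q = [Tl⁺]·[Fe²⁺] / ([Tl³⁺]); log Q = -0.566.
E = E° − (0.0592/n) log Q = +1.69 − (0.0592/2)(-0.566) = +1.707 V.

+1.707 V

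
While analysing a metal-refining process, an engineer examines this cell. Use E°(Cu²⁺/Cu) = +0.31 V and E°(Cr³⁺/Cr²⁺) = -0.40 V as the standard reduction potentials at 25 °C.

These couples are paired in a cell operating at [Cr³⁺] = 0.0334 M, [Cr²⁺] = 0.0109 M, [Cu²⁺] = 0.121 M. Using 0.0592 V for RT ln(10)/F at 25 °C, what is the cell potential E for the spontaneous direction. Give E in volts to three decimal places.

+0.654 V

Cu²⁺/Cu is the cathode (higher E°), Cr³⁺/Cr²⁺ the anode: E°cell = +0.31 − (-0.40) = +0.71 V, n = 2.
Overall: Cu²⁺(aq) + 2 Cr²⁺(aq) → Cu(s) + 2 Cr³⁺(aq)
Q = [Cr³⁺]^2 / ([Cu²⁺]·[Cr²⁺]^2); log Q = 1.890.
E = E° − (0.0592/n) log Q = +0.71 − (0.0592/2)(1.890) = +0.654 V.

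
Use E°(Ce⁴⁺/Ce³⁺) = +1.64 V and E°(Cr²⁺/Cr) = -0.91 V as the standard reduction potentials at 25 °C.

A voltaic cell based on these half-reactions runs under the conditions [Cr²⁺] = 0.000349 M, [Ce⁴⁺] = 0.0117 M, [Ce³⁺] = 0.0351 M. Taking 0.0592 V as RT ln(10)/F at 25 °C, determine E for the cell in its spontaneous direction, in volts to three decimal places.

+2.624 V

Ce⁴⁺/Ce³⁺ is the cathode (higher E°), Cr²⁺/Cr the anode: E°cell = +1.64 − (-0.91) = +2.55 V, n = 2.
Overall: 2 Ce⁴⁺(aq) + Cr(s) → 2 Ce³⁺(aq) + Cr²⁺(aq)
Q = [Ce³⁺]^2·[Cr²⁺] / ([Ce⁴⁺]^2); log Q = -2.503.
E = E° − (0.0592/n) log Q = +2.55 − (0.0592/2)(-2.503) = +2.624 V.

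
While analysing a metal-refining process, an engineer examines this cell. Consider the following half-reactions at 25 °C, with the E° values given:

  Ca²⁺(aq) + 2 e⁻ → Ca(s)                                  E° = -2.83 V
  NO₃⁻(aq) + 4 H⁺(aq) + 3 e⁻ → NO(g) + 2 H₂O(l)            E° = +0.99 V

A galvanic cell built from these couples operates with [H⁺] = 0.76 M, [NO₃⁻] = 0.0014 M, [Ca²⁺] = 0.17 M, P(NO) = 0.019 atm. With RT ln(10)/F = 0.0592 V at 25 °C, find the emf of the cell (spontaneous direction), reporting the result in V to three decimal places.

+3.811 V

NO₃⁻/NO is the cathode (higher E°), Ca²⁺/Ca the anode: E°cell = +0.99 − (-2.83) = +3.82 V, n = 6.
Overall: 2 NO₃⁻(aq) + 8 H⁺(aq) + 3 Ca(s) → 2 NO(g) + 4 H₂O(l) + 3 Ca²⁺(aq)
Q = P(NO)^2·[Ca²⁺]^3 / ([NO₃⁻]^2·[H⁺]^8); log Q = 0.910.
E = E° − (0.0592/n) log Q = +3.82 − (0.0592/6)(0.910) = +3.811 V.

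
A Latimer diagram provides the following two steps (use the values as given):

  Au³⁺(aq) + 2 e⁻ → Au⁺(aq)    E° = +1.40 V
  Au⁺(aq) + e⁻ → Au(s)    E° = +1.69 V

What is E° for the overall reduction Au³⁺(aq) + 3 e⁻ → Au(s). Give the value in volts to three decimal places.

Adding the free-energy changes (−nFE°) of the two steps gives −n₃FE°₃ = −n₁FE°₁ − n₂FE°₂.
E°₃ = (2×+1.40 + 1×+1.69) / 3 = (+4.490) / 3 = +1.497 V.

+1.497 V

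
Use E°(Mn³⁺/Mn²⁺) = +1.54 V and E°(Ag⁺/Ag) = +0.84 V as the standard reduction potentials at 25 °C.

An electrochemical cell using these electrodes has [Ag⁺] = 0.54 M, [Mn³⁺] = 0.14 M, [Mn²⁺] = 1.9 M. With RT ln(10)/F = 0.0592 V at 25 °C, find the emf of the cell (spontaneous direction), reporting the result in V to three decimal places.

Mn³⁺/Mn²⁺ is the cathode (higher E°), Ag⁺/Ag the anode: E°cell = +1.54 − (+0.84) = +0.70 V, n = 1.
Overall: Mn³⁺(aq) + Ag(s) → Mn²⁺(aq) + Ag⁺(aq)
Q = [Mn²⁺]·[Ag⁺] / ([Mn³⁺]); log Q = 0.865.
E = E° − (0.0592/n) log Q = +0.70 − (0.0592/1)(0.865) = +0.649 V.

+0.649 V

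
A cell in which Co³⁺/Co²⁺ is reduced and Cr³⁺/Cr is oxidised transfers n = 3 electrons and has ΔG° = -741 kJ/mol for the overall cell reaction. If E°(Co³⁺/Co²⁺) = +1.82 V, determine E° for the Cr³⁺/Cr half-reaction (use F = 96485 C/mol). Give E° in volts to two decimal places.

E°cell = −ΔG°/(nF) = −(-741×10³)/((3)(96485)) = +2.560 V.
Since Co³⁺/Co²⁺ is the cathode and Cr³⁺/Cr the anode, E°cell = E°(Co³⁺/Co²⁺) − E°(Cr³⁺/Cr).
So E°(Cr³⁺/Cr) = E°(Co³⁺/Co²⁺) − E°cell = (+1.82) − (+2.560) = -0.74 V.

-0.74 V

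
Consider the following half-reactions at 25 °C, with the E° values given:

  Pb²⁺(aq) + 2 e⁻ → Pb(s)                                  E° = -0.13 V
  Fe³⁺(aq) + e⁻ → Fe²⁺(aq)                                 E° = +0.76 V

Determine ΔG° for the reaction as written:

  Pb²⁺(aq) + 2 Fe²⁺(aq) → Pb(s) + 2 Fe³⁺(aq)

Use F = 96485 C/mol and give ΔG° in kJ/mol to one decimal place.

As written, Pb²⁺/Pb is reduced (cathode) and Fe³⁺/Fe²⁺ is oxidised (anode), so E°cell = (-0.13) − (+0.76) = -0.89 V.
Balancing electrons gives n = 2.
ΔG° = −nFE° = −(2)(96485)(-0.89) = 171,743 J = +171.7 kJ/mol.

+171.7 kJ/mol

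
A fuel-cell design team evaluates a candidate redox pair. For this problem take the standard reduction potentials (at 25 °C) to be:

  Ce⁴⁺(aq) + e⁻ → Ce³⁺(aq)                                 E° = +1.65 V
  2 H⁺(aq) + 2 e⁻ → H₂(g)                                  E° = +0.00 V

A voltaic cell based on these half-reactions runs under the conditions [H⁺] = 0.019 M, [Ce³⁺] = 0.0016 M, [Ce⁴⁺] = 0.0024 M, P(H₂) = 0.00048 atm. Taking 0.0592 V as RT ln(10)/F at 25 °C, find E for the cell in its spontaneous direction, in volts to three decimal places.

Ce⁴⁺/Ce³⁺ is the cathode (higher E°), H⁺/H₂ the anode: E°cell = +1.65 − (+0.00) = +1.65 V, n = 2.
Overall: 2 Ce⁴⁺(aq) + H₂(g) → 2 Ce³⁺(aq) + 2 H⁺(aq)
Q = [Ce³⁺]^2·[H⁺]^2 / ([Ce⁴⁺]^2·P(H₂)); log Q = -0.476.
E = E° − (0.0592/n) log Q = +1.65 − (0.0592/2)(-0.476) = +1.664 V.

+1.664 V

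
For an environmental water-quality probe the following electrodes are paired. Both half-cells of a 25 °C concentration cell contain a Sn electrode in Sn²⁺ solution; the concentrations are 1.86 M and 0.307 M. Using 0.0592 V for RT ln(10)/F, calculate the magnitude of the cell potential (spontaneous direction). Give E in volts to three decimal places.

For a concentration cell E°cell = 0. The 1.86 M side is the cathode (reduction is favoured where [Sn²⁺] is higher).
With n = 2, E = −(0.0592/2) log([Sn²⁺]ₐₙ/[Sn²⁺]꜀ₐₜ) = −(0.0592/2) log(0.307/1.86) = −(0.0592/2)(-0.782) = +0.023 V.

+0.023 V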